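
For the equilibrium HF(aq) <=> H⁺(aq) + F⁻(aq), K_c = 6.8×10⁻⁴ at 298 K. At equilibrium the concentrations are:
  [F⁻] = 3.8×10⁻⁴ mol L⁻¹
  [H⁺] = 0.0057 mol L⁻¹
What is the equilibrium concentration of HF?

At equilibrium, K_c = [H⁺]·[F⁻] / [HF] = 6.8×10⁻⁴.
(0.0057)·(3.8×10⁻⁴) / ([HF]) = 6.8×10⁻⁴
[HF] = 0.00319 = 0.0032 mol L⁻¹

[HF] = 0.0032 mol L⁻¹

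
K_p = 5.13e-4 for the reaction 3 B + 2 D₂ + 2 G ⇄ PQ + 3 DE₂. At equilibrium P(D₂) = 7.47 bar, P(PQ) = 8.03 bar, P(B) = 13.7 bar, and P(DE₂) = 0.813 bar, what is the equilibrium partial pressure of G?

P(G) = 0.242 bar

At equilibrium, K_p = P(PQ)·P(DE₂)³ / (P(B)³·P(D₂)²·P(G)²) = 5.13e-4.
(8.03)·(0.813)³ / ((13.7)³·(7.47)²·(P(G))²) = 5.13e-4
P(G)² = 0.0586 ⇒ P(G) = 0.242 bar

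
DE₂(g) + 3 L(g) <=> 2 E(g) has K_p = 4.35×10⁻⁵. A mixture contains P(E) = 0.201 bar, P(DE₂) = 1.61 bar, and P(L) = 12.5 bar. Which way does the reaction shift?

Q_p = P(E)² / (P(DE₂)·P(L)³) = (0.201)² / ((1.61)·(12.5)³) = 1.28×10⁻⁵
Q_p = 1.28×10⁻⁵ < K_p = 4.35×10⁻⁵, so the forward reaction proceeds.

in the forward direction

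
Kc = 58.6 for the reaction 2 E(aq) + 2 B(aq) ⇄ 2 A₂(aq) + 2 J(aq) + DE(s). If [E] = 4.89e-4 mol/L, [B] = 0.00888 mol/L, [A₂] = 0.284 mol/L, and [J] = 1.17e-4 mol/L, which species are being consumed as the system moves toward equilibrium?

none (at equilibrium)

(DE is a pure solid — omitted from Qc.)
Qc = [A₂]²·[J]² / ([E]²·[B]²) = (0.284)²·(1.17e-4)² / ((4.89e-4)²·(0.00888)²) = 58.6
Qc = 58.6 = Kc; the system is at equilibrium.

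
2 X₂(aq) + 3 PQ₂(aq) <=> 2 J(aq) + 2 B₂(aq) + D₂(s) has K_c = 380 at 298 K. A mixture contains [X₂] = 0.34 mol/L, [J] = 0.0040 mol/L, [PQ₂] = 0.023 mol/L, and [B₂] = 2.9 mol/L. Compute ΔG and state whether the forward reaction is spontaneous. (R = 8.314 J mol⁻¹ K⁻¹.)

(D₂ is a pure solid — omitted from Q_c.)
Q_c = [J]²·[B₂]² / ([X₂]²·[PQ₂]³) = (0.0040)²·(2.9)² / ((0.34)²·(0.023)³) = 95.7
ΔG = RT ln(Q_c/K_c) = (8.314 J mol⁻¹ K⁻¹)(298 K) × ln(95.7/380)
   = (2.478 kJ/mol)(-1.379) = -3.42 kJ/mol
ΔG < 0, so the forward reaction is spontaneous (proceeds forward).

ΔG = -3.42 kJ/mol; the forward reaction is spontaneous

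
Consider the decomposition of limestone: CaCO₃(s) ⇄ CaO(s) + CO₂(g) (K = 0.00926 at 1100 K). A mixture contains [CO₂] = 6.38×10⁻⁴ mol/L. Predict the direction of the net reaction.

(CaCO₃, CaO are pure solids — omitted from Q.)
Q = [CO₂] = 6.38×10⁻⁴
Q = 6.38×10⁻⁴ < K = 0.00926, so the forward reaction proceeds.

to the right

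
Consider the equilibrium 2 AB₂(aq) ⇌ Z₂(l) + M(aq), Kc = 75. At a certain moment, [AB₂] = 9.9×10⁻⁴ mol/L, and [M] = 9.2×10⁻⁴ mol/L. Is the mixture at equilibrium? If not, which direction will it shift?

no; Q > K, reaction proceeds in reverse

(Z₂ is a pure liquid — omitted from Qc.)
Qc = [M] / [AB₂]² = (9.2×10⁻⁴) / (9.9×10⁻⁴)² = 940
Qc = 940 > Kc = 75: net reverse reaction.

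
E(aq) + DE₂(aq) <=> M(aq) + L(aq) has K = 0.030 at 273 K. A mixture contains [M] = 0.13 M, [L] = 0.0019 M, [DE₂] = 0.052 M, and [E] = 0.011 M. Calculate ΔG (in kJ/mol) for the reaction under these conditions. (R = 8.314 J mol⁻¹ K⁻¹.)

ΔG = 6.05 kJ/mol

Q = [M]·[L] / ([E]·[DE₂]) = (0.13)·(0.0019) / ((0.011)·(0.052)) = 0.432
ΔG = RT ln(Q/K) = (8.314 J mol⁻¹ K⁻¹)(273 K) × ln(0.432/0.030)
   = (2.270 kJ/mol)(2.667) = 6.05 kJ/mol
ΔG > 0, so the forward reaction is non-spontaneous (proceeds in reverse).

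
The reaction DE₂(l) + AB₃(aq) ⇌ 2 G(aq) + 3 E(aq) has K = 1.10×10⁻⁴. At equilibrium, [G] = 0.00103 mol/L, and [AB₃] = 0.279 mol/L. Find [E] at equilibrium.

[E] = 3.07 mol/L

(DE₂ is a pure liquid — omitted from K.)
At equilibrium, K = [G]²·[E]³ / [AB₃] = 1.10×10⁻⁴.
(0.00103)²·([E])³ / (0.279) = 1.10×10⁻⁴
[E]³ = 28.9 ⇒ [E] = 3.07 mol/L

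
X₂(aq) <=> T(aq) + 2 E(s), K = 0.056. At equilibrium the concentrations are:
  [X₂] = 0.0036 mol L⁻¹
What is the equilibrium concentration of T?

[T] = 2.0×10⁻⁴ mol L⁻¹

(E is a pure solid — omitted from K.)
At equilibrium, K = [T] / [X₂] = 0.056.
([T]) / (0.0036) = 0.056
[T] = 2.02×10⁻⁴ = 2.0×10⁻⁴ mol L⁻¹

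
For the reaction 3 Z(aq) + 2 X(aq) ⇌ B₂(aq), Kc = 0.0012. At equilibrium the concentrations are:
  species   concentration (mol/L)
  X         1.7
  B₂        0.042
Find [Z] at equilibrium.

At equilibrium, Kc = [B₂] / ([Z]³·[X]²) = 0.0012.
(0.042) / (([Z])³·(1.7)²) = 0.0012
[Z]³ = 12.1 ⇒ [Z] = 2.3 mol/L

[Z] = 2.3 mol/L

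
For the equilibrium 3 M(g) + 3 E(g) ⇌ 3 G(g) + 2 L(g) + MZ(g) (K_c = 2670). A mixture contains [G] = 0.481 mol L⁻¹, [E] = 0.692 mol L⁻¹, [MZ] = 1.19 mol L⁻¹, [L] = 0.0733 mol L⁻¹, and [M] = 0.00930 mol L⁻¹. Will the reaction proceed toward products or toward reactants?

at equilibrium

Q_c = [G]³·[L]²·[MZ] / ([M]³·[E]³) = (0.481)³·(0.0733)²·(1.19) / ((0.00930)³·(0.692)³) = 2670
Q_c = 2670 = K_c, so the system is already at equilibrium.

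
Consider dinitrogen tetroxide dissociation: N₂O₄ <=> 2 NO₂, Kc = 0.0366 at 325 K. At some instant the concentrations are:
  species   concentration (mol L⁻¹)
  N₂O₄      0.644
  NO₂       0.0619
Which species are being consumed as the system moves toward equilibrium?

N₂O₄ (reactants)

Qc = [NO₂]² / [N₂O₄] = (0.0619)² / (0.644) = 0.00595
Qc = 0.00595 < Kc = 0.0366: net forward reaction.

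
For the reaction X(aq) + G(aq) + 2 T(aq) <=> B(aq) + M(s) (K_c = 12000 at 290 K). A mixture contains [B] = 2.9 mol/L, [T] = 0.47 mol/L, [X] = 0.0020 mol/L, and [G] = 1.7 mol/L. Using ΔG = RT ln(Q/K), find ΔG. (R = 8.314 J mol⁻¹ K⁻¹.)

ΔG = -2.73 kJ/mol

(M is a pure solid — omitted from Q_c.)
Q_c = [B] / ([X]·[G]·[T]²) = (2.9) / ((0.0020)·(1.7)·(0.47)²) = 3860
ΔG = RT ln(Q_c/K_c) = (8.314 J mol⁻¹ K⁻¹)(290 K) × ln(3860/12000)
   = (2.411 kJ/mol)(-1.134) = -2.73 kJ/mol
ΔG < 0, so the forward reaction is spontaneous (proceeds forward).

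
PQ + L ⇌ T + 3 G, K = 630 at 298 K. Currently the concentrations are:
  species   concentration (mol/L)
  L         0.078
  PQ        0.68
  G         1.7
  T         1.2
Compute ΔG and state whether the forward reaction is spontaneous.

ΔG = -4.30 kJ/mol; the forward reaction is spontaneous

Q = [T]·[G]³ / ([PQ]·[L]) = (1.2)·(1.7)³ / ((0.68)·(0.078)) = 111
ΔG = RT ln(Q/K) = (8.314 J mol⁻¹ K⁻¹)(298 K) × ln(111/630)
   = (2.478 kJ/mol)(-1.736) = -4.30 kJ/mol
ΔG < 0, so the forward reaction is spontaneous (proceeds forward).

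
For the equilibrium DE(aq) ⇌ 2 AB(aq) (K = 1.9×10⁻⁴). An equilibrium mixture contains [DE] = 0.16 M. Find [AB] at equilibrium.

[AB] = 0.0055 M

At equilibrium, K = [AB]² / [DE] = 1.9×10⁻⁴.
([AB])² / (0.16) = 1.9×10⁻⁴
[AB]² = 3.04×10⁻⁵ ⇒ [AB] = 0.0055 M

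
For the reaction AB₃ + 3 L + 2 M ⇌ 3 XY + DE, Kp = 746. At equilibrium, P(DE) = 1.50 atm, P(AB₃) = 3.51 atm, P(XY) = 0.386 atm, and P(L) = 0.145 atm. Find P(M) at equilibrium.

At equilibrium, Kp = P(XY)³·P(DE) / (P(AB₃)·P(L)³·P(M)²) = 746.
(0.386)³·(1.50) / ((3.51)·(0.145)³·(P(M))²) = 746
P(M)² = 0.0108 ⇒ P(M) = 0.104 atm

P(M) = 0.104 atm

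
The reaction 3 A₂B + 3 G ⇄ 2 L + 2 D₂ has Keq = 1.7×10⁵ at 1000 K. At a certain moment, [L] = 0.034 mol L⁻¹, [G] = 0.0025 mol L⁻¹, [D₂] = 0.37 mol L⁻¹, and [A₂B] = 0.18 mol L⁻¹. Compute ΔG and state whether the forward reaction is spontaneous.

ΔG = 19.3 kJ/mol; the forward reaction is non-spontaneous

Q = [L]²·[D₂]² / ([A₂B]³·[G]³) = (0.034)²·(0.37)² / ((0.18)³·(0.0025)³) = 1.74×10⁶
ΔG = RT ln(Q/Keq) = (8.314 J mol⁻¹ K⁻¹)(1000 K) × ln(1.74×10⁶/1.7×10⁵)
   = (8.314 kJ/mol)(2.326) = 19.3 kJ/mol
ΔG > 0, so the forward reaction is non-spontaneous (proceeds in reverse).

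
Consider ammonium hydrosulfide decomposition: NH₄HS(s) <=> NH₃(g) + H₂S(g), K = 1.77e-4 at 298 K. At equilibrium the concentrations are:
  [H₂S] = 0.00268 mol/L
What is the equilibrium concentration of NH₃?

[NH₃] = 0.0660 mol/L

(NH₄HS is a pure solid — omitted from K.)
At equilibrium, K = [NH₃]·[H₂S] = 1.77e-4.
([NH₃])·(0.00268) = 1.77e-4
[NH₃] = 0.0660 mol/L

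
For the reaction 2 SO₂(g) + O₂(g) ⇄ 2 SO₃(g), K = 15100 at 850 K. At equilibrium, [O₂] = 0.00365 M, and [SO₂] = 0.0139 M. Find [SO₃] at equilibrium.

[SO₃] = 0.103 M

At equilibrium, K = [SO₃]² / ([SO₂]²·[O₂]) = 15100.
([SO₃])² / ((0.0139)²·(0.00365)) = 15100
[SO₃]² = 0.0106 ⇒ [SO₃] = 0.103 M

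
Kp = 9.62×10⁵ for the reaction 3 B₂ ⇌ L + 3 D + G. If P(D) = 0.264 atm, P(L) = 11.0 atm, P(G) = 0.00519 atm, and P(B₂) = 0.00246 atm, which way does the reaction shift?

Qp = P(L)·P(D)³·P(G) / P(B₂)³ = (11.0)·(0.264)³·(0.00519) / (0.00246)³ = 70600
Qp = 70600 < Kp = 9.62×10⁵, so the forward reaction proceeds.

forward (toward products)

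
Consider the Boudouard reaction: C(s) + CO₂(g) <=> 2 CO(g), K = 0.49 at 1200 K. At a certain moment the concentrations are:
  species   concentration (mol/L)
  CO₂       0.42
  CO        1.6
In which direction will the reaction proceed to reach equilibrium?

(C is a pure solid — omitted from Q.)
Q = [CO]² / [CO₂] = (1.6)² / (0.42) = 6.1
Q = 6.1 > K = 0.49, so the reverse reaction proceeds.

in the reverse direction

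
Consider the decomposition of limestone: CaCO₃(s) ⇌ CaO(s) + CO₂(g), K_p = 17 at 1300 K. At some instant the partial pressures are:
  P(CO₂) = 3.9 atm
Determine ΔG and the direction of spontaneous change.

(CaCO₃, CaO are pure solids — omitted from Q_p.)
Q_p = P(CO₂) = 3.90
ΔG = RT ln(Q_p/K_p) = (8.314 J mol⁻¹ K⁻¹)(1300 K) × ln(3.90/17)
   = (10.81 kJ/mol)(-1.472) = -15.9 kJ/mol
ΔG < 0, so the forward reaction is spontaneous (proceeds forward).

ΔG = -15.9 kJ/mol; the forward reaction is spontaneous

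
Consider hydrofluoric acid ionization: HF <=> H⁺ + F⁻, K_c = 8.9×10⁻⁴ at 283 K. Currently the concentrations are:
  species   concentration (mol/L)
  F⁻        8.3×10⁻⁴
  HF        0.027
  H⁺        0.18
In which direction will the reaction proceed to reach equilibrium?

in the reverse direction

Q_c = [H⁺]·[F⁻] / [HF] = (0.18)·(8.3×10⁻⁴) / (0.027) = 0.0055
Q_c = 0.0055 > K_c = 8.9×10⁻⁴, so the reverse reaction proceeds.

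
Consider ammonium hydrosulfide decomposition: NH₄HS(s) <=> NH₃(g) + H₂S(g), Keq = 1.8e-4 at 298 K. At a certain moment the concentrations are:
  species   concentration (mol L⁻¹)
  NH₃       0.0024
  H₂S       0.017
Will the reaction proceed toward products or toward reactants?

toward products

(NH₄HS is a pure solid — omitted from Q.)
Q = [NH₃]·[H₂S] = (0.0024)·(0.017) = 4.1e-5
Q = 4.1e-5 < Keq = 1.8e-4, so the forward reaction proceeds.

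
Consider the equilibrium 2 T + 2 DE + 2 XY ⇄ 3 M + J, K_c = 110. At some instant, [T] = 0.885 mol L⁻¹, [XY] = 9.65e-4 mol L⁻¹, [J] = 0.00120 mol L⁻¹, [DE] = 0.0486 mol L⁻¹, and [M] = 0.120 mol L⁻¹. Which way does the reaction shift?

in the reverse direction

Q_c = [M]³·[J] / ([T]²·[DE]²·[XY]²) = (0.120)³·(0.00120) / ((0.885)²·(0.0486)²·(9.65e-4)²) = 1200
Q_c = 1200 > K_c = 110, so the reverse reaction proceeds.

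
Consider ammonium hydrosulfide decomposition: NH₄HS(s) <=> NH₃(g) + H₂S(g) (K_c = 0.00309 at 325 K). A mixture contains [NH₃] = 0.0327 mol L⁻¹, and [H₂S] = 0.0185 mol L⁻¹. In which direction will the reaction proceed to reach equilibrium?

to the right

(NH₄HS is a pure solid — omitted from Q_c.)
Q_c = [NH₃]·[H₂S] = (0.0327)·(0.0185) = 6.05e-4
Q_c = 6.05e-4 < K_c = 0.00309, so the forward reaction proceeds.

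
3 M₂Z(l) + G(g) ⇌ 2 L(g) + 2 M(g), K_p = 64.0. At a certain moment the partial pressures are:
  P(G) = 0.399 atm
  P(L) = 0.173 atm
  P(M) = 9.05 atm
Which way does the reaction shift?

(M₂Z is a pure liquid — omitted from Q_p.)
Q_p = P(L)²·P(M)² / P(G) = (0.173)²·(9.05)² / (0.399) = 6.14
Q_p = 6.14 < K_p = 64.0, so the forward reaction proceeds.

in the forward direction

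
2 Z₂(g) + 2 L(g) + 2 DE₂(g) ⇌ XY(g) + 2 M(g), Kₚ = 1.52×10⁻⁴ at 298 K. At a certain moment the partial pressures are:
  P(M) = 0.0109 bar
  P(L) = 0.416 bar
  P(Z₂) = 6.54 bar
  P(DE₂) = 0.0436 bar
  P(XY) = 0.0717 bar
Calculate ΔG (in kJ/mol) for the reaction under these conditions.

Qₚ = P(XY)·P(M)² / (P(Z₂)²·P(L)²·P(DE₂)²) = (0.0717)·(0.0109)² / ((6.54)²·(0.416)²·(0.0436)²) = 6.05×10⁻⁴
ΔG = RT ln(Qₚ/Kₚ) = (8.314 J mol⁻¹ K⁻¹)(298 K) × ln(6.05×10⁻⁴/1.52×10⁻⁴)
   = (2.478 kJ/mol)(1.381) = 3.42 kJ/mol
ΔG > 0, so the forward reaction is non-spontaneous (proceeds in reverse).

ΔG = 3.42 kJ/mol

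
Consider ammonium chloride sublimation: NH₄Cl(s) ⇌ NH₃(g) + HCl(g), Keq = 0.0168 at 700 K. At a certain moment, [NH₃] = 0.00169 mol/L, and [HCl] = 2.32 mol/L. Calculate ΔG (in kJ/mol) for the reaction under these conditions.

(NH₄Cl is a pure solid — omitted from Q.)
Q = [NH₃]·[HCl] = (0.00169)·(2.32) = 0.00392
ΔG = RT ln(Q/Keq) = (8.314 J mol⁻¹ K⁻¹)(700 K) × ln(0.00392/0.0168)
   = (5.820 kJ/mol)(-1.455) = -8.47 kJ/mol
ΔG < 0, so the forward reaction is spontaneous (proceeds forward).

ΔG = -8.47 kJ/mol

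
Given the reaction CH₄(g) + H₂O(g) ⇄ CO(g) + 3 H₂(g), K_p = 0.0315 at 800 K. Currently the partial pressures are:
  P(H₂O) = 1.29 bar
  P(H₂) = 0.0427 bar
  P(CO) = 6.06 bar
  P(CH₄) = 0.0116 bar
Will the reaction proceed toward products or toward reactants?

neither direction; the system is at equilibrium

Q_p = P(CO)·P(H₂)³ / (P(CH₄)·P(H₂O)) = (6.06)·(0.0427)³ / ((0.0116)·(1.29)) = 0.0315
Q_p = 0.0315 = K_p, so the system is already at equilibrium.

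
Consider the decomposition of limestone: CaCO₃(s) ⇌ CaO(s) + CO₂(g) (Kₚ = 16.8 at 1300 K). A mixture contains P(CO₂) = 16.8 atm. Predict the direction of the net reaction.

(CaCO₃, CaO are pure solids — omitted from Qₚ.)
Qₚ = P(CO₂) = 16.8
Qₚ = 16.8 = Kₚ, so the system is already at equilibrium.

no net change (already at equilibrium)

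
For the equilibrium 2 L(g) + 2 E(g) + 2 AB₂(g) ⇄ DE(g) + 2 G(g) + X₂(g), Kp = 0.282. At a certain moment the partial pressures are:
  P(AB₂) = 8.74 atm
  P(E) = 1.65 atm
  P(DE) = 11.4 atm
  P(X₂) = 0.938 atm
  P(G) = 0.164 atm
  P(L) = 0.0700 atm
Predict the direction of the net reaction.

Qp = P(DE)·P(G)²·P(X₂) / (P(L)²·P(E)²·P(AB₂)²) = (11.4)·(0.164)²·(0.938) / ((0.0700)²·(1.65)²·(8.74)²) = 0.282
Qp = 0.282 = Kp, so the system is already at equilibrium.

neither direction; the system is at equilibrium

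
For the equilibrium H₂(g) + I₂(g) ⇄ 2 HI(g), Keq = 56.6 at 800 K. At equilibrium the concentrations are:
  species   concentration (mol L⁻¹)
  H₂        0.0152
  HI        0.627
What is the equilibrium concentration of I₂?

At equilibrium, Keq = [HI]² / ([H₂]·[I₂]) = 56.6.
(0.627)² / ((0.0152)·([I₂])) = 56.6
[I₂] = 0.457 mol L⁻¹

[I₂] = 0.457 mol L⁻¹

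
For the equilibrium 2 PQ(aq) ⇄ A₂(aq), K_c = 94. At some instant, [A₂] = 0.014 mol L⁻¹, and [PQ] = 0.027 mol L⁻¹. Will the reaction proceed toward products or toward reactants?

forward (toward products)

Q_c = [A₂] / [PQ]² = (0.014) / (0.027)² = 19
Q_c = 19 < K_c = 94, so the forward reaction proceeds.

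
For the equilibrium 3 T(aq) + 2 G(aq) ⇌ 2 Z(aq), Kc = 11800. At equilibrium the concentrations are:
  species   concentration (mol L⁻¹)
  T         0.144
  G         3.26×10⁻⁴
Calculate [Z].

At equilibrium, Kc = [Z]² / ([T]³·[G]²) = 11800.
([Z])² / ((0.144)³·(3.26×10⁻⁴)²) = 11800
[Z]² = 3.74×10⁻⁶ ⇒ [Z] = 0.00194 mol L⁻¹

[Z] = 0.00194 mol L⁻¹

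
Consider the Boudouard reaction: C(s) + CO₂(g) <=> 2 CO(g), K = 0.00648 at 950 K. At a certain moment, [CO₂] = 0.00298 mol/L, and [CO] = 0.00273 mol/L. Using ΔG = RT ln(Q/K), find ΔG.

ΔG = -7.52 kJ/mol

(C is a pure solid — omitted from Q.)
Q = [CO]² / [CO₂] = (0.00273)² / (0.00298) = 0.00250
ΔG = RT ln(Q/K) = (8.314 J mol⁻¹ K⁻¹)(950 K) × ln(0.00250/0.00648)
   = (7.898 kJ/mol)(-0.9524) = -7.52 kJ/mol
ΔG < 0, so the forward reaction is spontaneous (proceeds forward).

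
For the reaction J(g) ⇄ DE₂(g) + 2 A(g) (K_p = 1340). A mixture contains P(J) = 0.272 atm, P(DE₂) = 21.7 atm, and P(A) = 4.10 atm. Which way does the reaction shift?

at equilibrium

Q_p = P(DE₂)·P(A)² / P(J) = (21.7)·(4.10)² / (0.272) = 1340
Q_p = 1340 = K_p, so the system is already at equilibrium.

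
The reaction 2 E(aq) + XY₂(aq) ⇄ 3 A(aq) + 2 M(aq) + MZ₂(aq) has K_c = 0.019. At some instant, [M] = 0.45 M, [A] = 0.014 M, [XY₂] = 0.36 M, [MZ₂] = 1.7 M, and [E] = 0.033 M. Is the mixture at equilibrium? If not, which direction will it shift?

Q_c = [A]³·[M]²·[MZ₂] / ([E]²·[XY₂]) = (0.014)³·(0.45)²·(1.7) / ((0.033)²·(0.36)) = 0.0024
Q_c = 0.0024 < K_c = 0.019: net forward reaction.

no; Q < K, reaction proceeds forward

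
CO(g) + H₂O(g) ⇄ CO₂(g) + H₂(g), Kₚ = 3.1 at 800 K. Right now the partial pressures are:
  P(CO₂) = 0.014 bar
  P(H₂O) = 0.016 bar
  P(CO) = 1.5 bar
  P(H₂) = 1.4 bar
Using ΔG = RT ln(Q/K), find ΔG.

ΔG = -8.87 kJ/mol

Qₚ = P(CO₂)·P(H₂) / (P(CO)·P(H₂O)) = (0.014)·(1.4) / ((1.5)·(0.016)) = 0.817
ΔG = RT ln(Qₚ/Kₚ) = (8.314 J mol⁻¹ K⁻¹)(800 K) × ln(0.817/3.1)
   = (6.651 kJ/mol)(-1.334) = -8.87 kJ/mol
ΔG < 0, so the forward reaction is spontaneous (proceeds forward).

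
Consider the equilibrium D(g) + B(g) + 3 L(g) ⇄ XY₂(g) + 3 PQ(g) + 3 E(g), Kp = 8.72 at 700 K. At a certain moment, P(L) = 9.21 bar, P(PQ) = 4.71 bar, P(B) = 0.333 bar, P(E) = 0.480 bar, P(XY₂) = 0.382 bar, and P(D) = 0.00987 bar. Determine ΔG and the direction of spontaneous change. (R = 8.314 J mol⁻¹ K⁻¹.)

Qp = P(XY₂)·P(PQ)³·P(E)³ / (P(D)·P(B)·P(L)³) = (0.382)·(4.71)³·(0.480)³ / ((0.00987)·(0.333)·(9.21)³) = 1.72
ΔG = RT ln(Qp/Kp) = (8.314 J mol⁻¹ K⁻¹)(700 K) × ln(1.72/8.72)
   = (5.820 kJ/mol)(-1.623) = -9.45 kJ/mol
ΔG < 0, so the forward reaction is spontaneous (proceeds forward).

ΔG = -9.45 kJ/mol; the forward reaction is spontaneous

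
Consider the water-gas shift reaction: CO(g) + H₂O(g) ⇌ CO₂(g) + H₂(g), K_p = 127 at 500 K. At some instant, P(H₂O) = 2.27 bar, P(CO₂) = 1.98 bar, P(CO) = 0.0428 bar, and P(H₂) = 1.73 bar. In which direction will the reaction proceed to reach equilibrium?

Q_p = P(CO₂)·P(H₂) / (P(CO)·P(H₂O)) = (1.98)·(1.73) / ((0.0428)·(2.27)) = 35.3
Q_p = 35.3 < K_p = 127, so the forward reaction proceeds.

to the right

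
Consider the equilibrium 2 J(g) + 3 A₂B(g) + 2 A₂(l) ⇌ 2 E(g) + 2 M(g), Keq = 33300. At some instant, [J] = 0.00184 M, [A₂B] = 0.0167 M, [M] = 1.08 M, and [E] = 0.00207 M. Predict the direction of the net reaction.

(A₂ is a pure liquid — omitted from Q.)
Q = [E]²·[M]² / ([J]²·[A₂B]³) = (0.00207)²·(1.08)² / ((0.00184)²·(0.0167)³) = 3.17e5
Q = 3.17e5 > Keq = 33300, so the reverse reaction proceeds.

in the reverse direction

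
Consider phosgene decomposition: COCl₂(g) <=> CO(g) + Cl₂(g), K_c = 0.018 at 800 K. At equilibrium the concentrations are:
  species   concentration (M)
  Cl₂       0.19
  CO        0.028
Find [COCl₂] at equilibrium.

At equilibrium, K_c = [CO]·[Cl₂] / [COCl₂] = 0.018.
(0.028)·(0.19) / ([COCl₂]) = 0.018
[COCl₂] = 0.296 = 0.30 M

[COCl₂] = 0.30 M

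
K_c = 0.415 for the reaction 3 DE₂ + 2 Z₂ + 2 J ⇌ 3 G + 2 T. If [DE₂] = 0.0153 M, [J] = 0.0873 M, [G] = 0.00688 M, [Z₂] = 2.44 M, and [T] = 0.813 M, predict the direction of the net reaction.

Q_c = [G]³·[T]² / ([DE₂]³·[Z₂]²·[J]²) = (0.00688)³·(0.813)² / ((0.0153)³·(2.44)²·(0.0873)²) = 1.32
Q_c = 1.32 > K_c = 0.415, so the reverse reaction proceeds.

in the reverse direction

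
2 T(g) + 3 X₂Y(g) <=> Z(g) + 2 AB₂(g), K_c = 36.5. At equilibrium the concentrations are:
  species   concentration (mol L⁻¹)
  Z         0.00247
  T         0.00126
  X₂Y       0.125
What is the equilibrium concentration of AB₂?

[AB₂] = 0.00677 mol L⁻¹

At equilibrium, K_c = [Z]·[AB₂]² / ([T]²·[X₂Y]³) = 36.5.
(0.00247)·([AB₂])² / ((0.00126)²·(0.125)³) = 36.5
[AB₂]² = 4.58×10⁻⁵ ⇒ [AB₂] = 0.00677 mol L⁻¹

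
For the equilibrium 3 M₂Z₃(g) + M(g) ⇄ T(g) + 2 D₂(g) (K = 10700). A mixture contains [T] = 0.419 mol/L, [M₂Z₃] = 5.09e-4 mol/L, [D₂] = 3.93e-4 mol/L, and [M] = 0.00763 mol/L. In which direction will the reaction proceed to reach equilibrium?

Q = [T]·[D₂]² / ([M₂Z₃]³·[M]) = (0.419)·(3.93e-4)² / ((5.09e-4)³·(0.00763)) = 64300
Q = 64300 > K = 10700, so the reverse reaction proceeds.

reverse (toward reactants)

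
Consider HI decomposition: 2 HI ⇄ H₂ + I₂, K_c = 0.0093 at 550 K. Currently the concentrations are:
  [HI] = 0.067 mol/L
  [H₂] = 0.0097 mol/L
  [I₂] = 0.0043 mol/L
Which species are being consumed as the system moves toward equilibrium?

none (at equilibrium)

Q_c = [H₂]·[I₂] / [HI]² = (0.0097)·(0.0043) / (0.067)² = 0.0093
Q_c = 0.0093 = K_c; the system is at equilibrium.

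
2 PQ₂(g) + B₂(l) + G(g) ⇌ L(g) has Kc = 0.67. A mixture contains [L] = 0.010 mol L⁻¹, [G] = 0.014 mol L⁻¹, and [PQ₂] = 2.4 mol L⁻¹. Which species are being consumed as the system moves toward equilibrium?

(B₂ is a pure liquid — omitted from Qc.)
Qc = [L] / ([PQ₂]²·[G]) = (0.010) / ((2.4)²·(0.014)) = 0.12
Qc = 0.12 < Kc = 0.67: net forward reaction.

PQ₂, B₂, G (reactants)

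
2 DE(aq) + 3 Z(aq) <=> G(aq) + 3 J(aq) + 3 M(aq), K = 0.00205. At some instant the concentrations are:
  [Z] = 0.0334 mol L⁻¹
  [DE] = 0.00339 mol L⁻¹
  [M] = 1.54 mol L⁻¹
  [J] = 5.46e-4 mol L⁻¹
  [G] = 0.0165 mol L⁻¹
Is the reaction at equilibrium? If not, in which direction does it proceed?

Q = [G]·[J]³·[M]³ / ([DE]²·[Z]³) = (0.0165)·(5.46e-4)³·(1.54)³ / ((0.00339)²·(0.0334)³) = 0.0229
Q = 0.0229 > K = 0.00205, so the reverse reaction proceeds.

in the reverse direction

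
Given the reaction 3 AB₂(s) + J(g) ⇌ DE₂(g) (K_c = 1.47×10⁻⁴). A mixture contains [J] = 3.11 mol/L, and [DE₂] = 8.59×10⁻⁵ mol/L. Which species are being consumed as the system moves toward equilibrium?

AB₂, J (reactants)

(AB₂ is a pure solid — omitted from Q_c.)
Q_c = [DE₂] / [J] = (8.59×10⁻⁵) / (3.11) = 2.76×10⁻⁵
Q_c = 2.76×10⁻⁵ < K_c = 1.47×10⁻⁴: net forward reaction.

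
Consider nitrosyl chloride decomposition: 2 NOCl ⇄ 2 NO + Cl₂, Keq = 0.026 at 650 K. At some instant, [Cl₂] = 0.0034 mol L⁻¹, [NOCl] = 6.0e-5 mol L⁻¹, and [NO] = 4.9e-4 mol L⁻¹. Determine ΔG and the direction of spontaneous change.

Q = [NO]²·[Cl₂] / [NOCl]² = (4.9e-4)²·(0.0034) / (6.0e-5)² = 0.227
ΔG = RT ln(Q/Keq) = (8.314 J mol⁻¹ K⁻¹)(650 K) × ln(0.227/0.026)
   = (5.404 kJ/mol)(2.167) = 11.7 kJ/mol
ΔG > 0, so the forward reaction is non-spontaneous (proceeds in reverse).

ΔG = 11.7 kJ/mol; the forward reaction is non-spontaneous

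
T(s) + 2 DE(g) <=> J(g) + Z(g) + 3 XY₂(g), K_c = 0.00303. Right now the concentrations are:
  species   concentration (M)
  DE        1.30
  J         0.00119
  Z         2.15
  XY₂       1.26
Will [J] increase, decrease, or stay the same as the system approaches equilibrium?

(T is a pure solid — omitted from Q_c.)
Q_c = [J]·[Z]·[XY₂]³ / [DE]² = (0.00119)·(2.15)·(1.26)³ / (1.30)² = 0.00303
Q_c = 0.00303 = K_c; the system is at equilibrium.

stay the same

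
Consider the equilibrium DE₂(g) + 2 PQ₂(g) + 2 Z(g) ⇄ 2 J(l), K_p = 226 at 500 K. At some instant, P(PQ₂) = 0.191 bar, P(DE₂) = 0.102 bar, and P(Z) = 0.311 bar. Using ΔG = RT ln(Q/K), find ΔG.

(J is a pure liquid — omitted from Q_p.)
Q_p = 1 / (P(DE₂)·P(PQ₂)²·P(Z)²) = 1 / ((0.102)·(0.191)²·(0.311)²) = 2780
ΔG = RT ln(Q_p/K_p) = (8.314 J mol⁻¹ K⁻¹)(500 K) × ln(2780/226)
   = (4.157 kJ/mol)(2.510) = 10.4 kJ/mol
ΔG > 0, so the forward reaction is non-spontaneous (proceeds in reverse).

ΔG = 10.4 kJ/mol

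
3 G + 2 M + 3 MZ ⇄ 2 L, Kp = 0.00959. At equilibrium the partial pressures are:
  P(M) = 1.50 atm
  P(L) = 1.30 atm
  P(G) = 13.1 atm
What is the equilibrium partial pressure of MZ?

At equilibrium, Kp = P(L)² / (P(G)³·P(M)²·P(MZ)³) = 0.00959.
(1.30)² / ((13.1)³·(1.50)²·(P(MZ))³) = 0.00959
P(MZ)³ = 0.0348 ⇒ P(MZ) = 0.327 atm

P(MZ) = 0.327 atm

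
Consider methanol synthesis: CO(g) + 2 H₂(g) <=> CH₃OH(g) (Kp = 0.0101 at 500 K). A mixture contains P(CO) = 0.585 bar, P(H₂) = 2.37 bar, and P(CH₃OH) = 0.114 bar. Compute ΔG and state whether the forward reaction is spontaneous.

ΔG = 5.13 kJ/mol; the forward reaction is non-spontaneous

Qp = P(CH₃OH) / (P(CO)·P(H₂)²) = (0.114) / ((0.585)·(2.37)²) = 0.0347
ΔG = RT ln(Qp/Kp) = (8.314 J mol⁻¹ K⁻¹)(500 K) × ln(0.0347/0.0101)
   = (4.157 kJ/mol)(1.234) = 5.13 kJ/mol
ΔG > 0, so the forward reaction is non-spontaneous (proceeds in reverse).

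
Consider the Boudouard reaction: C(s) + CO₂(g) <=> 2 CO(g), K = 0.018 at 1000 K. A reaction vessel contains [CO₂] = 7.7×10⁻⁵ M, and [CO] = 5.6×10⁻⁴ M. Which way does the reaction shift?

(C is a pure solid — omitted from Q.)
Q = [CO]² / [CO₂] = (5.6×10⁻⁴)² / (7.7×10⁻⁵) = 0.0041
Q = 0.0041 < K = 0.018, so the forward reaction proceeds.

in the forward direction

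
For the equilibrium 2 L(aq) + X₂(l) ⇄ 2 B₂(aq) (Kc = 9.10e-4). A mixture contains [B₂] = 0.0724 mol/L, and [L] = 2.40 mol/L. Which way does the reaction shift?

no net change (already at equilibrium)

(X₂ is a pure liquid — omitted from Qc.)
Qc = [B₂]² / [L]² = (0.0724)² / (2.40)² = 9.10e-4
Qc = 9.10e-4 = Kc, so the system is already at equilibrium.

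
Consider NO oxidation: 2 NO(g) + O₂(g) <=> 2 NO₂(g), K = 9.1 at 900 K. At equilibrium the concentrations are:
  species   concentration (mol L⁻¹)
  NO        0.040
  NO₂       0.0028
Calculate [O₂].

[O₂] = 5.4e-4 mol L⁻¹

At equilibrium, K = [NO₂]² / ([NO]²·[O₂]) = 9.1.
(0.0028)² / ((0.040)²·([O₂])) = 9.1
[O₂] = 5.38e-4 = 5.4e-4 mol L⁻¹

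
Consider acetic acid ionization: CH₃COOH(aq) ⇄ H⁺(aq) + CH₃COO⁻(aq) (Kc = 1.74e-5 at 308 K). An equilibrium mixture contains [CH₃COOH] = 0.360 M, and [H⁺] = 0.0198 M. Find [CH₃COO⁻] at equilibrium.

At equilibrium, Kc = [H⁺]·[CH₃COO⁻] / [CH₃COOH] = 1.74e-5.
(0.0198)·([CH₃COO⁻]) / (0.360) = 1.74e-5
[CH₃COO⁻] = 3.16e-4 M

[CH₃COO⁻] = 3.16e-4 M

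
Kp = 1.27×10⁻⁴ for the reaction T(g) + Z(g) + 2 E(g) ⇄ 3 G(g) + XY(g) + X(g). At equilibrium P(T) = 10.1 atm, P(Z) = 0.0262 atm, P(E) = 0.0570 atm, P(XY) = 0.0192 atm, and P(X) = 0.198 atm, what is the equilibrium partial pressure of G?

P(G) = 0.0306 atm

At equilibrium, Kp = P(G)³·P(XY)·P(X) / (P(T)·P(Z)·P(E)²) = 1.27×10⁻⁴.
(P(G))³·(0.0192)·(0.198) / ((10.1)·(0.0262)·(0.0570)²) = 1.27×10⁻⁴
P(G)³ = 2.87×10⁻⁵ ⇒ P(G) = 0.0306 atm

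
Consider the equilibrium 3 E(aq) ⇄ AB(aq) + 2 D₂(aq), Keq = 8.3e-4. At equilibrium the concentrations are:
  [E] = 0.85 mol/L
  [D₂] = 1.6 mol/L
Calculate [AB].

At equilibrium, Keq = [AB]·[D₂]² / [E]³ = 8.3e-4.
([AB])·(1.6)² / (0.85)³ = 8.3e-4
[AB] = 1.99e-4 = 2.0e-4 mol/L

[AB] = 2.0e-4 mol/L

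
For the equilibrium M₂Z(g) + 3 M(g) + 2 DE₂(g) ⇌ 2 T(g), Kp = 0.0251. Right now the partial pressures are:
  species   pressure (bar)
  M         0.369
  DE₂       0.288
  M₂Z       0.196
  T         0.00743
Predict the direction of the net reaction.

toward reactants

Qp = P(T)² / (P(M₂Z)·P(M)³·P(DE₂)²) = (0.00743)² / ((0.196)·(0.369)³·(0.288)²) = 0.0676
Qp = 0.0676 > Kp = 0.0251, so the reverse reaction proceeds.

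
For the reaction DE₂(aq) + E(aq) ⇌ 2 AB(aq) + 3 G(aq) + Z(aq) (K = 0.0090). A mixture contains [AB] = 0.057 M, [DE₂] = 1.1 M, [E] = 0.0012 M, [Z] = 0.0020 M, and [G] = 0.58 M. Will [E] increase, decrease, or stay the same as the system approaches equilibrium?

Q = [AB]²·[G]³·[Z] / ([DE₂]·[E]) = (0.057)²·(0.58)³·(0.0020) / ((1.1)·(0.0012)) = 9.6×10⁻⁴
Q = 9.6×10⁻⁴ < K = 0.0090: net forward reaction.
E is a reactant, so it decreases.

decrease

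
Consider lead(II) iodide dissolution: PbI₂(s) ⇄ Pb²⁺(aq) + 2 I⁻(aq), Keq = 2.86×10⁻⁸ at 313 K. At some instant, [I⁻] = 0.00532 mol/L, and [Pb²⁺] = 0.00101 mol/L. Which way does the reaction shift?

no net change (already at equilibrium)

(PbI₂ is a pure solid — omitted from Q.)
Q = [Pb²⁺]·[I⁻]² = (0.00101)·(0.00532)² = 2.86×10⁻⁸
Q = 2.86×10⁻⁸ = Keq, so the system is already at equilibrium.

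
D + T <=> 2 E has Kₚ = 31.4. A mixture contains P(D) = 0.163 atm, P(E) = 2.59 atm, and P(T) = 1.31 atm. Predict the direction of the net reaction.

Qₚ = P(E)² / (P(D)·P(T)) = (2.59)² / ((0.163)·(1.31)) = 31.4
Qₚ = 31.4 = Kₚ, so the system is already at equilibrium.

no net change (already at equilibrium)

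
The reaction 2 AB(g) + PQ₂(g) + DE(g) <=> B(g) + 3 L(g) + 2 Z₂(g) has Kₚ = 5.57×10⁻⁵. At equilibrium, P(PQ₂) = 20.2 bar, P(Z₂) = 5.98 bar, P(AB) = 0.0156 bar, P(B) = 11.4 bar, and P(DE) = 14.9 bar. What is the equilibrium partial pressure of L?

P(L) = 0.00215 bar

At equilibrium, Kₚ = P(B)·P(L)³·P(Z₂)² / (P(AB)²·P(PQ₂)·P(DE)) = 5.57×10⁻⁵.
(11.4)·(P(L))³·(5.98)² / ((0.0156)²·(20.2)·(14.9)) = 5.57×10⁻⁵
P(L)³ = 1.00×10⁻⁸ ⇒ P(L) = 0.00215 bar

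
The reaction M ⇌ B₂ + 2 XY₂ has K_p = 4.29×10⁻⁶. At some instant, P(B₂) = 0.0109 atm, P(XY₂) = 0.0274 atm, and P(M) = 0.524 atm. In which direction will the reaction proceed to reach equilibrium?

in the reverse direction

Q_p = P(B₂)·P(XY₂)² / P(M) = (0.0109)·(0.0274)² / (0.524) = 1.56×10⁻⁵
Q_p = 1.56×10⁻⁵ > K_p = 4.29×10⁻⁶, so the reverse reaction proceeds.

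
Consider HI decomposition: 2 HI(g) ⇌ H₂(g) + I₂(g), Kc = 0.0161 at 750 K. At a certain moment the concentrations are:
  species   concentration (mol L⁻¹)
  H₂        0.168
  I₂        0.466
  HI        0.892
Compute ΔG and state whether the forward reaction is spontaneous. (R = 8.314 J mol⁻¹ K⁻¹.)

ΔG = 11.3 kJ/mol; the forward reaction is non-spontaneous

Qc = [H₂]·[I₂] / [HI]² = (0.168)·(0.466) / (0.892)² = 0.0984
ΔG = RT ln(Qc/Kc) = (8.314 J mol⁻¹ K⁻¹)(750 K) × ln(0.0984/0.0161)
   = (6.236 kJ/mol)(1.810) = 11.3 kJ/mol
ΔG > 0, so the forward reaction is non-spontaneous (proceeds in reverse).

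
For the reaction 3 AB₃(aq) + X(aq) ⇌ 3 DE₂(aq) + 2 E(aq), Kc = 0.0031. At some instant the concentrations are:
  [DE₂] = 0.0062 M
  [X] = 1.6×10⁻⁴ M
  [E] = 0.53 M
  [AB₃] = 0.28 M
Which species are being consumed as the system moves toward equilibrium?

Qc = [DE₂]³·[E]² / ([AB₃]³·[X]) = (0.0062)³·(0.53)² / ((0.28)³·(1.6×10⁻⁴)) = 0.019
Qc = 0.019 > Kc = 0.0031: net reverse reaction.

DE₂, E (products)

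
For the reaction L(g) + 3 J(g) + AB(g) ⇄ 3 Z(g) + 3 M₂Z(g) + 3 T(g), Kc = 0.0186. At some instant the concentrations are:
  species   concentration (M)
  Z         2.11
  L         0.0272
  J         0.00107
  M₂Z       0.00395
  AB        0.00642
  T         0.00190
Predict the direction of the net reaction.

Qc = [Z]³·[M₂Z]³·[T]³ / ([L]·[J]³·[AB]) = (2.11)³·(0.00395)³·(0.00190)³ / ((0.0272)·(0.00107)³·(0.00642)) = 0.0186
Qc = 0.0186 = Kc, so the system is already at equilibrium.

at equilibrium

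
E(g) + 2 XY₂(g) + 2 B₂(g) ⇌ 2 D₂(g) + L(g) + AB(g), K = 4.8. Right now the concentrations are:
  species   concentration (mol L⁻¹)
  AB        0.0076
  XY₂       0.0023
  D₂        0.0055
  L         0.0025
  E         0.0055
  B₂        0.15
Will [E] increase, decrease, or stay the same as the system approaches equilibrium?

Q = [D₂]²·[L]·[AB] / ([E]·[XY₂]²·[B₂]²) = (0.0055)²·(0.0025)·(0.0076) / ((0.0055)·(0.0023)²·(0.15)²) = 0.88
Q = 0.88 < K = 4.8: net forward reaction.
E is a reactant, so it decreases.

decrease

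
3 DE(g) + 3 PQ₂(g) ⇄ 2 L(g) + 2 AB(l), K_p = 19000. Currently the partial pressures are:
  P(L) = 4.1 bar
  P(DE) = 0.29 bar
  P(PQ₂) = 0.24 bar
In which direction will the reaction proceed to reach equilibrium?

(AB is a pure liquid — omitted from Q_p.)
Q_p = P(L)² / (P(DE)³·P(PQ₂)³) = (4.1)² / ((0.29)³·(0.24)³) = 50000
Q_p = 50000 > K_p = 19000, so the reverse reaction proceeds.

in the reverse direction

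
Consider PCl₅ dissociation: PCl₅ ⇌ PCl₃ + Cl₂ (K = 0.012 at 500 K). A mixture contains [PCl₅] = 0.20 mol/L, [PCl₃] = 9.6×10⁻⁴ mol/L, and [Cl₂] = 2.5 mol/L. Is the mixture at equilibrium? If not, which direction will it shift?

Q = [PCl₃]·[Cl₂] / [PCl₅] = (9.6×10⁻⁴)·(2.5) / (0.20) = 0.012
Q = 0.012 = K; the system is at equilibrium.

yes, at equilibrium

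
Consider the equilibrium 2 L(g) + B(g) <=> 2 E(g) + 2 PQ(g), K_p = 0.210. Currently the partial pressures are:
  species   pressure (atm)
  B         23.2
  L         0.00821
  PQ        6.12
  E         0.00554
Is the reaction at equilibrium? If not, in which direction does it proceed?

Q_p = P(E)²·P(PQ)² / (P(L)²·P(B)) = (0.00554)²·(6.12)² / ((0.00821)²·(23.2)) = 0.735
Q_p = 0.735 > K_p = 0.210, so the reverse reaction proceeds.

toward reactants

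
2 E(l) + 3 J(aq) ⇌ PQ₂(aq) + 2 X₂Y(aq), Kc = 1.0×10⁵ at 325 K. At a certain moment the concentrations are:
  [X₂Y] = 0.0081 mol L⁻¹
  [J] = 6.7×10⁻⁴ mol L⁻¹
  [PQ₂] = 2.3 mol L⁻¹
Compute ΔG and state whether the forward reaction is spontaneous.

ΔG = 4.36 kJ/mol; the forward reaction is non-spontaneous

(E is a pure liquid — omitted from Qc.)
Qc = [PQ₂]·[X₂Y]² / [J]³ = (2.3)·(0.0081)² / (6.7×10⁻⁴)³ = 5.02×10⁵
ΔG = RT ln(Qc/Kc) = (8.314 J mol⁻¹ K⁻¹)(325 K) × ln(5.02×10⁵/1.0×10⁵)
   = (2.702 kJ/mol)(1.613) = 4.36 kJ/mol
ΔG > 0, so the forward reaction is non-spontaneous (proceeds in reverse).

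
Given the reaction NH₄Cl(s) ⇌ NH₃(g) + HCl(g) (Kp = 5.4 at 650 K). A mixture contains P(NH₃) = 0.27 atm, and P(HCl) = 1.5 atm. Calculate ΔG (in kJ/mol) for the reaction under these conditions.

(NH₄Cl is a pure solid — omitted from Qp.)
Qp = P(NH₃)·P(HCl) = (0.27)·(1.5) = 0.405
ΔG = RT ln(Qp/Kp) = (8.314 J mol⁻¹ K⁻¹)(650 K) × ln(0.405/5.4)
   = (5.404 kJ/mol)(-2.590) = -14.0 kJ/mol
ΔG < 0, so the forward reaction is spontaneous (proceeds forward).

ΔG = -14.0 kJ/mol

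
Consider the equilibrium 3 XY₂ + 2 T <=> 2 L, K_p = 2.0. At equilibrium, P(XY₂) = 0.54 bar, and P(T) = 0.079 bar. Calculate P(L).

P(L) = 0.044 bar

At equilibrium, K_p = P(L)² / (P(XY₂)³·P(T)²) = 2.0.
(P(L))² / ((0.54)³·(0.079)²) = 2.0
P(L)² = 0.00197 ⇒ P(L) = 0.044 bar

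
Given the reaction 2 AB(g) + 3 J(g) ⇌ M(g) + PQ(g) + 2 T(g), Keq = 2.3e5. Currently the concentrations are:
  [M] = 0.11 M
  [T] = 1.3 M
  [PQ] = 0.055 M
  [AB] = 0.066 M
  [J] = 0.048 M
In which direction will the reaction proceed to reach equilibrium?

Q = [M]·[PQ]·[T]² / ([AB]²·[J]³) = (0.11)·(0.055)·(1.3)² / ((0.066)²·(0.048)³) = 21000
Q = 21000 < Keq = 2.3e5, so the forward reaction proceeds.

forward (toward products)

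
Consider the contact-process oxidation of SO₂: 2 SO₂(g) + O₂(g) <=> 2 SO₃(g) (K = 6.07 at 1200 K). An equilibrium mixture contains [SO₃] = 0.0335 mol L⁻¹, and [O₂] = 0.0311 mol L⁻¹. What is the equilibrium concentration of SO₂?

[SO₂] = 0.0771 mol L⁻¹

At equilibrium, K = [SO₃]² / ([SO₂]²·[O₂]) = 6.07.
(0.0335)² / (([SO₂])²·(0.0311)) = 6.07
[SO₂]² = 0.00594 ⇒ [SO₂] = 0.0771 mol L⁻¹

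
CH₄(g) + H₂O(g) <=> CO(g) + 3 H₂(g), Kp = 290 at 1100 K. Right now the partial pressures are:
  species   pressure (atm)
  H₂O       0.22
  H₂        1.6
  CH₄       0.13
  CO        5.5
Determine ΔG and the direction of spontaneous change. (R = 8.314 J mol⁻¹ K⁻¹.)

ΔG = 9.14 kJ/mol; the forward reaction is non-spontaneous

Qp = P(CO)·P(H₂)³ / (P(CH₄)·P(H₂O)) = (5.5)·(1.6)³ / ((0.13)·(0.22)) = 788
ΔG = RT ln(Qp/Kp) = (8.314 J mol⁻¹ K⁻¹)(1100 K) × ln(788/290)
   = (9.145 kJ/mol)(0.9996) = 9.14 kJ/mol
ΔG > 0, so the forward reaction is non-spontaneous (proceeds in reverse).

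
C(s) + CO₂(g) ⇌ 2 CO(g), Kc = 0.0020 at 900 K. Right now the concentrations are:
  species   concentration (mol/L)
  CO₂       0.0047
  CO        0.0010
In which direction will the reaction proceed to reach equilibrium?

toward products

(C is a pure solid — omitted from Qc.)
Qc = [CO]² / [CO₂] = (0.0010)² / (0.0047) = 2.1×10⁻⁴
Qc = 2.1×10⁻⁴ < Kc = 0.0020, so the forward reaction proceeds.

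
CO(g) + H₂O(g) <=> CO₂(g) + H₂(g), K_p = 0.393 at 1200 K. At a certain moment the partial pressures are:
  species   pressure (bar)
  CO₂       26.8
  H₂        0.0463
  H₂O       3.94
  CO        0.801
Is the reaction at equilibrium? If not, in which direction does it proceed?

neither direction; the system is at equilibrium

Q_p = P(CO₂)·P(H₂) / (P(CO)·P(H₂O)) = (26.8)·(0.0463) / ((0.801)·(3.94)) = 0.393
Q_p = 0.393 = K_p, so the system is already at equilibrium.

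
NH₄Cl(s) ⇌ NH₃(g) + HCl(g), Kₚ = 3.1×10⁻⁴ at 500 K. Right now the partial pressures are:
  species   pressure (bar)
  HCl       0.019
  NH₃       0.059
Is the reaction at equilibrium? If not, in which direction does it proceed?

(NH₄Cl is a pure solid — omitted from Qₚ.)
Qₚ = P(NH₃)·P(HCl) = (0.059)·(0.019) = 0.0011
Qₚ = 0.0011 > Kₚ = 3.1×10⁻⁴, so the reverse reaction proceeds.

reverse (toward reactants)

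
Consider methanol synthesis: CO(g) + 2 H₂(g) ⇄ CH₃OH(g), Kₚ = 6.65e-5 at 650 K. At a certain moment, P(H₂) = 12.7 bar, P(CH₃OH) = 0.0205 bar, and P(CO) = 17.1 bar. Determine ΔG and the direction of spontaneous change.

ΔG = -11.8 kJ/mol; the forward reaction is spontaneous

Qₚ = P(CH₃OH) / (P(CO)·P(H₂)²) = (0.0205) / ((17.1)·(12.7)²) = 7.43e-6
ΔG = RT ln(Qₚ/Kₚ) = (8.314 J mol⁻¹ K⁻¹)(650 K) × ln(7.43e-6/6.65e-5)
   = (5.404 kJ/mol)(-2.192) = -11.8 kJ/mol
ΔG < 0, so the forward reaction is spontaneous (proceeds forward).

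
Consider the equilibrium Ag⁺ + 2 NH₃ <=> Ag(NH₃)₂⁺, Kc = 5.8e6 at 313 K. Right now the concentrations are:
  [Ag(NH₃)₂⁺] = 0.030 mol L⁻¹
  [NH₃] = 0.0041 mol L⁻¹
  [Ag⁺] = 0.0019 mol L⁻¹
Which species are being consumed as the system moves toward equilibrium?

Qc = [Ag(NH₃)₂⁺] / ([Ag⁺]·[NH₃]²) = (0.030) / ((0.0019)·(0.0041)²) = 9.4e5
Qc = 9.4e5 < Kc = 5.8e6: net forward reaction.

Ag⁺, NH₃ (reactants)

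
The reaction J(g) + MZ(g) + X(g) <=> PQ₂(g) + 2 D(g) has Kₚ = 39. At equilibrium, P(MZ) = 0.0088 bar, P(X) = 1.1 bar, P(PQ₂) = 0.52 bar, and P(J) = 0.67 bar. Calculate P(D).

P(D) = 0.70 bar

At equilibrium, Kₚ = P(PQ₂)·P(D)² / (P(J)·P(MZ)·P(X)) = 39.
(0.52)·(P(D))² / ((0.67)·(0.0088)·(1.1)) = 39
P(D)² = 0.486 ⇒ P(D) = 0.70 bar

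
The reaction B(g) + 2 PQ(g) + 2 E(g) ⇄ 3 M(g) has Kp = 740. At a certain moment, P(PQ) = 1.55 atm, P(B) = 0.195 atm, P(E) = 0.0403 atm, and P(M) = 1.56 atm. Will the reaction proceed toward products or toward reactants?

in the reverse direction

Qp = P(M)³ / (P(B)·P(PQ)²·P(E)²) = (1.56)³ / ((0.195)·(1.55)²·(0.0403)²) = 4990
Qp = 4990 > Kp = 740, so the reverse reaction proceeds.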